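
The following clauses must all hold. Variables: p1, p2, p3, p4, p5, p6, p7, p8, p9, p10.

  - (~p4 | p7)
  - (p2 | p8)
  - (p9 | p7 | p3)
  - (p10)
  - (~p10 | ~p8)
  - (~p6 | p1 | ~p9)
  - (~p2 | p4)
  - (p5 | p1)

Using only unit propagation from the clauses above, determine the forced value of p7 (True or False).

True

Unit clause (p10) sets p10 = True.
(~p10 | ~p8): since p10 = True, the clause reduces to (~p8). p8 = False.
From (p2 | p8) and p8 = False: p2 = True.
(~p2 | p4): since p2 = True, the clause reduces to (p4). p4 = True.
In (~p4 | p7), ~p4 is now false; p7 must hold, so p7 = True.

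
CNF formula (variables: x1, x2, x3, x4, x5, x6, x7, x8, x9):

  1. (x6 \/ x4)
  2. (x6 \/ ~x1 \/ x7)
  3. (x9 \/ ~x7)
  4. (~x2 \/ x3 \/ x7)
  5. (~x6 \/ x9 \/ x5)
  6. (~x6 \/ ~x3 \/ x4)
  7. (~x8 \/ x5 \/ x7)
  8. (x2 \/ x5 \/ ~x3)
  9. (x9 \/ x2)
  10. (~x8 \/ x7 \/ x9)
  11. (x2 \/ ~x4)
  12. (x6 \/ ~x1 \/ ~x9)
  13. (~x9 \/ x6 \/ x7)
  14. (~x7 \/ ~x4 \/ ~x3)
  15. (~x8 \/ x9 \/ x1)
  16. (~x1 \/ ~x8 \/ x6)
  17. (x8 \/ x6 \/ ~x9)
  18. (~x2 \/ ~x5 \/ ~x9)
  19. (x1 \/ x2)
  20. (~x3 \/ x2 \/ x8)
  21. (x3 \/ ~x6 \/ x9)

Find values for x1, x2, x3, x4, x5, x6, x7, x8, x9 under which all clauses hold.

x1 = True  x2 = False  x3 = False  x4 = False  x5 = True  x6 = True  x7 = True  x8 = True  x9 = True

Check each clause:
  1. (x6 \/ x4) — x6 is true.
  2. (~x1 \/ x6 \/ x7) — x6 is true.
  3. (~x7 \/ x9) — x9 is true.
  4. (x7 \/ x3 \/ ~x2) — ~x2 is true.
  5. (~x6 \/ x5 \/ x9) — x9 is true.
  6. (x4 \/ ~x6 \/ ~x3) — ~x3 is true.
  7. (~x8 \/ x5 \/ x7) — x5 is true.
  8. (x2 \/ x5 \/ ~x3) — x5 is true.
  9. (x9 \/ x2) — x9 is true.
  10. (x9 \/ x7 \/ ~x8) — x9 is true.
  11. (x2 \/ ~x4) — ~x4 is true.
  12. (x6 \/ ~x1 \/ ~x9) — x6 is true.
  13. (~x9 \/ x7 \/ x6) — x6 is true.
  14. (~x4 \/ ~x7 \/ ~x3) — ~x4 is true.
  15. (x9 \/ x1 \/ ~x8) — x9 is true.
  16. (~x1 \/ x6 \/ ~x8) — x6 is true.
  17. (x8 \/ ~x9 \/ x6) — x8 is true.
  18. (~x5 \/ ~x9 \/ ~x2) — ~x2 is true.
  19. (x1 \/ x2) — x1 is true.
  20. (~x3 \/ x8 \/ x2) — x8 is true.
  21. (~x6 \/ x9 \/ x3) — x9 is true.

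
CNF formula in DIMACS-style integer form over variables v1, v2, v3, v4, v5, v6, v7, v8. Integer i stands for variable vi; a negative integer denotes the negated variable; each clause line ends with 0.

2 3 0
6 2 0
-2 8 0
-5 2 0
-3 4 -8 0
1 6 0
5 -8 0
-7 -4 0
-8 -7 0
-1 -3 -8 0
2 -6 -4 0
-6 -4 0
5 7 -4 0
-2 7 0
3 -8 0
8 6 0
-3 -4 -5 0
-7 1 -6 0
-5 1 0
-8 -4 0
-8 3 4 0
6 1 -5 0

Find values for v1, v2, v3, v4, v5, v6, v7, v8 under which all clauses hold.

v1 = T, v2 = F, v3 = T, v4 = F, v5 = F, v6 = T, v7 = F, v8 = F

Branch on v1: take v1 = True.
Try v2 = False.
  then v3 is forced to True.
  then v6 is forced to True.
  then v5 is forced to False.
  then v8 is forced to False.
  then v4 is forced to False.
v7 is now unconstrained; take v7 = False.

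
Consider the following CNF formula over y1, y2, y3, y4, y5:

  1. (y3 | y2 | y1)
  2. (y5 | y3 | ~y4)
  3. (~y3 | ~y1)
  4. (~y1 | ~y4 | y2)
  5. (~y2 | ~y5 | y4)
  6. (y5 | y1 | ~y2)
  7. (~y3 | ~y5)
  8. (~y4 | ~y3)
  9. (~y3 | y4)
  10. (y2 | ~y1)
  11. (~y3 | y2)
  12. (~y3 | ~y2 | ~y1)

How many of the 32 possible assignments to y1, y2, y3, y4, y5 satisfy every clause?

3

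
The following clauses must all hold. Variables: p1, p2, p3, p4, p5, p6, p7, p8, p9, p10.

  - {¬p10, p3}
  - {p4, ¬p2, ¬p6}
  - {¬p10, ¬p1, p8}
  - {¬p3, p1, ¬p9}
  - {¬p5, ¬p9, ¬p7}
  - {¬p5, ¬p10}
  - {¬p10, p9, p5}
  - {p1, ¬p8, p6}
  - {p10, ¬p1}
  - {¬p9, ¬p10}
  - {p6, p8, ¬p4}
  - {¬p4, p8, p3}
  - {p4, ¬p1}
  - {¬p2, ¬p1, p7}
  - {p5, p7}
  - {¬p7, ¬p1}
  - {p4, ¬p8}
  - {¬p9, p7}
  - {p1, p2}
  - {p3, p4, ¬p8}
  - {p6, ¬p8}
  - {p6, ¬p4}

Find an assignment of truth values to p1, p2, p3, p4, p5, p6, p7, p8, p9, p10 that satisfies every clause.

p1 = False  p2 = True  p3 = True  p4 = False  p5 = False  p6 = False  p7 = True  p8 = False  p9 = False  p10 = False

Check each clause:
  1. {p3, ¬p10} — p3 is true.
  2. {¬p2, ¬p6, p4} — ¬p6 is true.
  3. {p8, ¬p10, ¬p1} — ¬p10 is true.
  4. {¬p3, ¬p9, p1} — ¬p9 is true.
  5. {¬p9, ¬p7, ¬p5} — ¬p5 is true.
  6. {¬p10, ¬p5} — ¬p5 is true.
  7. {p5, p9, ¬p10} — ¬p10 is true.
  8. {¬p8, p1, p6} — ¬p8 is true.
  9. {p10, ¬p1} — ¬p1 is true.
  10. {¬p9, ¬p10} — ¬p10 is true.
  11. {p8, ¬p4, p6} — ¬p4 is true.
  12. {¬p4, p8, p3} — p3 is true.
  13. {¬p1, p4} — ¬p1 is true.
  14. {p7, ¬p1, ¬p2} — ¬p1 is true.
  15. {p5, p7} — p7 is true.
  16. {¬p1, ¬p7} — ¬p1 is true.
  17. {¬p8, p4} — ¬p8 is true.
  18. {p7, ¬p9} — ¬p9 is true.
  19. {p1, p2} — p2 is true.
  20. {p3, p4, ¬p8} — ¬p8 is true.
  21. {¬p8, p6} — ¬p8 is true.
  22. {¬p4, p6} — ¬p4 is true.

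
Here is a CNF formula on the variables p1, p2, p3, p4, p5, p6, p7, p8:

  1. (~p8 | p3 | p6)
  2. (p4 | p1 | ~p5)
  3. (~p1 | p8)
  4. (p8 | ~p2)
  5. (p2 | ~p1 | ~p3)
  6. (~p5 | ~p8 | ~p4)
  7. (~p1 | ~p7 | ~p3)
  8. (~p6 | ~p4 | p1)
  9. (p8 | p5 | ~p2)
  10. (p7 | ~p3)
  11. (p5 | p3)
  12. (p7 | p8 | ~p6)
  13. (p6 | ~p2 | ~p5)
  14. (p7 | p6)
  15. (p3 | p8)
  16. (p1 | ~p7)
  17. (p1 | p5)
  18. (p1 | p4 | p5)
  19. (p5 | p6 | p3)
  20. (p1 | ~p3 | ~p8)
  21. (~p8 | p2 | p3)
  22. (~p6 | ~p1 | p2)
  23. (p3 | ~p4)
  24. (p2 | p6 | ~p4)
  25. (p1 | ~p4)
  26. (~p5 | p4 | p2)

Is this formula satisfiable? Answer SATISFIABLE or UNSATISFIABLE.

SATISFIABLE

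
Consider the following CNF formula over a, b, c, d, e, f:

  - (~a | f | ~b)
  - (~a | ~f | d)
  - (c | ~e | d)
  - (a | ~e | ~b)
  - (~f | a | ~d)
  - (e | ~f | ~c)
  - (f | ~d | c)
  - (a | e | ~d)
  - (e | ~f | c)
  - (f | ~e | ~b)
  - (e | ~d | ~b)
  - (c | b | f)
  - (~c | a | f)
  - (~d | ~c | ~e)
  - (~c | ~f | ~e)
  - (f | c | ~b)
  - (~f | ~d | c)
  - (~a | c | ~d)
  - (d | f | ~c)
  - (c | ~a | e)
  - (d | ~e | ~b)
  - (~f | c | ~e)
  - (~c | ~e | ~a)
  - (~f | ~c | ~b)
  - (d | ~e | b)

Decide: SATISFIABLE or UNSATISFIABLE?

SATISFIABLE

Try a = True.
Branch on b: take b = False.
Set c = True and propagate.
  then e is forced to False.
  then f is forced to False.
  then d is forced to True.
Every clause has at least one true literal under this assignment.
So a=True  b=False  c=True  d=True  e=False  f=False is a satisfying assignment.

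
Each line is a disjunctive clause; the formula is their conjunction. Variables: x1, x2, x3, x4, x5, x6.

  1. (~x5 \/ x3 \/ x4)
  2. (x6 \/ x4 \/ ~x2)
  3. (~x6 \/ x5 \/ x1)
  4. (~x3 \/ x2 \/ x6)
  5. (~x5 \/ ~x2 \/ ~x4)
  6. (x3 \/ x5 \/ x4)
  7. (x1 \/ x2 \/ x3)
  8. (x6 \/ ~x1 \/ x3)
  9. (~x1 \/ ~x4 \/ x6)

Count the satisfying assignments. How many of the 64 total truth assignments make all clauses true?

Split on x3, then x4.
  x3=T, x4=T: 5 of the 16 assignments to (x1,x2,x5,x6) work.
  x3=T, x4=F: x2 free; 3 ways for (x1,x5,x6) × 2^1 = 6.
  x3=F, x4=T: remaining (x1,x2,x5,x6) ∈ {(F,T,F,F); (T,F,F,T); (T,F,T,T); (T,T,F,T)} — 4.
  x3=F, x4=F: a clause becomes empty — 0.
Total: 5 + 6 + 4 + 0 = 15.

15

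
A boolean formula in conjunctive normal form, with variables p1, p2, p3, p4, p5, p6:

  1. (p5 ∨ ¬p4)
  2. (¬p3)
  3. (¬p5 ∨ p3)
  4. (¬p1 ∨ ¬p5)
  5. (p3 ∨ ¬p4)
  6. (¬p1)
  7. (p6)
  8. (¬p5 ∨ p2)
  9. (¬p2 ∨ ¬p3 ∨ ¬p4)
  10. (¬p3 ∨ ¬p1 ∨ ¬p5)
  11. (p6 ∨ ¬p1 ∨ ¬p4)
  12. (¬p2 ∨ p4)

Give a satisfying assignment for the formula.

p1=F, p2=F, p3=F, p4=F, p5=F, p6=T

(¬p3) is a unit clause, so p3 = False.
(¬p5) is a unit clause, so p5 = False.
The clause (¬p4) is unit: p4 must be False.
(¬p1) is a unit clause, so p1 = False.
Unit propagation: (p6) forces p6 = True.
Unit propagation: (¬p2) forces p2 = False.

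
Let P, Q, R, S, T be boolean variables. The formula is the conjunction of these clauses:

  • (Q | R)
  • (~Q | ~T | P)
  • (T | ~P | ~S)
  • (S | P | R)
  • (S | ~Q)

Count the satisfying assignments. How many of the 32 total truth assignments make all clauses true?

11

Case analysis on P and Q:
  P=1, Q=1: remaining (R,S,T) ∈ {(0,1,1); (1,1,1)} — 2.
  P=1, Q=0: remaining (R,S,T) ∈ {(1,0,0); (1,0,1); (1,1,1)} — 3.
  P=0, Q=1: remaining (R,S,T) ∈ {(0,1,0); (1,1,0)} — 2.
  P=0, Q=0: remaining (R,S,T) ∈ {(1,0,0); (1,0,1); (1,1,0); (1,1,1)} — 4.
Total: 2 + 3 + 2 + 4 = 11.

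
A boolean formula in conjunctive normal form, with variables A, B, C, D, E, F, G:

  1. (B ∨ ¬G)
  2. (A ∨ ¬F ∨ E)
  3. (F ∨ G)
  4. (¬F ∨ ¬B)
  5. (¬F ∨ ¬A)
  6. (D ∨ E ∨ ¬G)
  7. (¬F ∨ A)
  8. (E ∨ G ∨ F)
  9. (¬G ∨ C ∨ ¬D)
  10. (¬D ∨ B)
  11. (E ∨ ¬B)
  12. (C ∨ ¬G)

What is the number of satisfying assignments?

The models are:
  A=F B=T C=T D=F E=T F=F G=T
  A=F B=T C=T D=T E=T F=F G=T
  A=T B=T C=T D=F E=T F=F G=T
  A=T B=T C=T D=T E=T F=F G=T
Count: 4.

4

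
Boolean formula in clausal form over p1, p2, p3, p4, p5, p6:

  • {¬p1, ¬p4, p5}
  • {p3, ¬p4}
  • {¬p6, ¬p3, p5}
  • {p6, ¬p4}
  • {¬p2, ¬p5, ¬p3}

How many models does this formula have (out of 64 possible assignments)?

Split on p3, then p4.
  p3=1, p4=1: remaining (p1,p2,p5,p6) ∈ {(0,0,1,1); (1,0,1,1)} — 2.
  p3=1, p4=0: p1 free; 4 ways for (p2,p5,p6) × 2^1 = 8.
  p3=0, p4=1: a clause becomes empty — 0.
  p3=0, p4=0: p1, p2, p5, p6 free → 2^4 = 16.
Total: 2 + 8 + 0 + 16 = 26.

26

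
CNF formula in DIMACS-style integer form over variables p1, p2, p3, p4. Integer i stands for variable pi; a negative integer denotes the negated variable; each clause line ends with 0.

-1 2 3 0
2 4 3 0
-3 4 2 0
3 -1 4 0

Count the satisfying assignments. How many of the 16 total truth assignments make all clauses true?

10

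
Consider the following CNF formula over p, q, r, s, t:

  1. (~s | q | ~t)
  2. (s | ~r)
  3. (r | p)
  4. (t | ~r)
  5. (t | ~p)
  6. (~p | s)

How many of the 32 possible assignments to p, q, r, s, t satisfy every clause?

3

The models are:
  p=0 q=1 r=1 s=1 t=1
  p=1 q=1 r=0 s=1 t=1
  p=1 q=1 r=1 s=1 t=1
That's 3 in total.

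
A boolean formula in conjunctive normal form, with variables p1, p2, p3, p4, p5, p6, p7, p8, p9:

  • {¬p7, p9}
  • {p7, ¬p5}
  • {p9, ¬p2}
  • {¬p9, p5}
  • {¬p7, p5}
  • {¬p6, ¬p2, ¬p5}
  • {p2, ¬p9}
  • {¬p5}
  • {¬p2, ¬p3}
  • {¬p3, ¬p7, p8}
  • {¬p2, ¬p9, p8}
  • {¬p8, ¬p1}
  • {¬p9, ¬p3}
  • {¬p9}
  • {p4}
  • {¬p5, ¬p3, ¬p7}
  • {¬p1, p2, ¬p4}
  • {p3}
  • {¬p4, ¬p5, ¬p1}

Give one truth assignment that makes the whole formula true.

p1=False  p2=False  p3=True  p4=True  p5=False  p6=True  p7=False  p8=False  p9=False

(¬p5) is a unit clause, so p5 = False.
Unit propagation: (¬p9) forces p9 = False.
The clause (¬p7) is unit: p7 must be False.
The clause (¬p2) is unit: p2 must be False.
(p4) is a unit clause, so p4 = True.
Unit propagation: (¬p1) forces p1 = False.
(p3) is a unit clause, so p3 = True.
p6, p8 are now unconstrained; take p6 = True, p8 = False.
Every clause has at least one true literal under this assignment.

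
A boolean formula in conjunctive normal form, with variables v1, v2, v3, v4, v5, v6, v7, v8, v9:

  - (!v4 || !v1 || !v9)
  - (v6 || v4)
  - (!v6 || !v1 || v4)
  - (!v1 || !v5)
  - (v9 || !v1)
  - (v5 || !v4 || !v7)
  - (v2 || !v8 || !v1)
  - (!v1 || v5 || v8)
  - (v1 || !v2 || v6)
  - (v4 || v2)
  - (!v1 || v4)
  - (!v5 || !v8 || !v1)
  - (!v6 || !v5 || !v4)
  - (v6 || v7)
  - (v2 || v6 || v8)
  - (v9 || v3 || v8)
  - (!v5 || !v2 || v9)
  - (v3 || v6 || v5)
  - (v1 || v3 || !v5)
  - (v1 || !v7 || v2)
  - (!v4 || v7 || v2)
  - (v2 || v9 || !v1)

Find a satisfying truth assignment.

v1=F, v2=T, v3=F, v4=F, v5=F, v6=T, v7=T, v8=T, v9=T

Set v1 = False and propagate.
Branch on v2: take v2 = True.
  then v6 is forced to True.
The remaining clauses are satisfied by v3 = False, v4 = False, v5 = False, v7 = True, v8 = True, v9 = True.
Check each clause:
  1. (!v9 || !v4 || !v1) — !v4 is true.
  2. (v4 || v6) — v6 is true.
  3. (!v1 || !v6 || v4) — !v1 is true.
  4. (!v1 || !v5) — !v5 is true.
  5. (v9 || !v1) — v9 is true.
  6. (!v4 || v5 || !v7) — !v4 is true.
  7. (v2 || !v8 || !v1) — v2 is true.
  8. (!v1 || v5 || v8) — v8 is true.
  9. (v1 || v6 || !v2) — v6 is true.
  10. (v2 || v4) — v2 is true.
  11. (!v1 || v4) — !v1 is true.
  12. (!v8 || !v5 || !v1) — !v5 is true.
  13. (!v6 || !v4 || !v5) — !v5 is true.
  14. (v6 || v7) — v6 is true.
  15. (v2 || v6 || v8) — v8 is true.
  16. (v8 || v9 || v3) — v8 is true.
  17. (!v2 || v9 || !v5) — v9 is true.
  18. (v5 || v6 || v3) — v6 is true.
  19. (v3 || !v5 || v1) — !v5 is true.
  20. (v1 || v2 || !v7) — v2 is true.
  21. (v2 || v7 || !v4) — v2 is true.
  22. (!v1 || v2 || v9) — v9 is true.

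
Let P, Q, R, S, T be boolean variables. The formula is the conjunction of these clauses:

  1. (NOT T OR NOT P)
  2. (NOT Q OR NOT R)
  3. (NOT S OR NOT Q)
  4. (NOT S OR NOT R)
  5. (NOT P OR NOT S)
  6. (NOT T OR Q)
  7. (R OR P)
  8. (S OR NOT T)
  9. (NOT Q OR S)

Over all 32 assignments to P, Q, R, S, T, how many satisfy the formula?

3

Satisfying assignments:
  P=F Q=F R=T S=F T=F
  P=T Q=F R=F S=F T=F
  P=T Q=F R=T S=F T=F
Count: 3.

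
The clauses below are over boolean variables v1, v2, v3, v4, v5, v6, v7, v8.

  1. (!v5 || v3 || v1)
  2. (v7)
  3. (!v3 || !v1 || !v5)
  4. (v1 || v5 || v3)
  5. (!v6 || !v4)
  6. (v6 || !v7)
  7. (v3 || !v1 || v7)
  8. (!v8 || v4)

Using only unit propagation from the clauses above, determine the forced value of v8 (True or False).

False

(v7) is a unit clause: v7 = True.
(!v7 || v6) with v7 = True leaves only v6, so v6 = True.
(!v4 || !v6) with v6 = True leaves only !v4, so v4 = False.
(v4 || !v8): since v4 = False, the clause reduces to (!v8). v8 = False.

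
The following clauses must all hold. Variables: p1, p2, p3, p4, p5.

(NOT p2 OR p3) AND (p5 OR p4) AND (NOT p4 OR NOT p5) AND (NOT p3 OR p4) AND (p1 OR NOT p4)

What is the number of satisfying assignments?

5

The models are:
  p1=F p2=F p3=F p4=F p5=T
  p1=T p2=F p3=F p4=F p5=T
  p1=T p2=F p3=F p4=T p5=F
  p1=T p2=F p3=T p4=T p5=F
  p1=T p2=T p3=T p4=T p5=F
Count: 5.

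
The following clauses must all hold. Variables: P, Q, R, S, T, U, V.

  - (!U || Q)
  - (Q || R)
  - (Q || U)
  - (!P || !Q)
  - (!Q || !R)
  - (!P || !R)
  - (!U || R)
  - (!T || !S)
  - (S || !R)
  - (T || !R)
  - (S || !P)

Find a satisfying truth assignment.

P = F, Q = T, R = F, S = F, T = T, U = F, V = T

Pure literal: P appears only negated; assign P = False.
Set Q = True and propagate.
  then R is forced to False.
  then U is forced to False.
Set S = False and propagate.
T, V are now unconstrained; take T = True, V = True.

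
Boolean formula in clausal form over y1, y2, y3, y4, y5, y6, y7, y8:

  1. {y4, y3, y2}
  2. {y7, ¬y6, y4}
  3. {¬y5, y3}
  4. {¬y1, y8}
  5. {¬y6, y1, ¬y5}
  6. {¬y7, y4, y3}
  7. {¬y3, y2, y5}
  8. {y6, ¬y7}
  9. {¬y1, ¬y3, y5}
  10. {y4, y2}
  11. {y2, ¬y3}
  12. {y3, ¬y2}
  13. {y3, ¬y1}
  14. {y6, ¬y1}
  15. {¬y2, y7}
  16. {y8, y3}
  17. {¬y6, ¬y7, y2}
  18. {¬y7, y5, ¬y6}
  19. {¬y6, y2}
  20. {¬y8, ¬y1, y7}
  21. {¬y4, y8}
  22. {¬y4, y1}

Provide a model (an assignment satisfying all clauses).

y1=T  y2=T  y3=T  y4=F  y5=T  y6=T  y7=T  y8=T

Set y1 = True and propagate.
  then y8 is forced to True.
  then y3 is forced to True.
  then y5 is forced to True.
  then y2 is forced to True.
  then y6 is forced to True.
  then y7 is forced to True.
y4 is now unconstrained; take y4 = False.
Every clause has at least one true literal under this assignment.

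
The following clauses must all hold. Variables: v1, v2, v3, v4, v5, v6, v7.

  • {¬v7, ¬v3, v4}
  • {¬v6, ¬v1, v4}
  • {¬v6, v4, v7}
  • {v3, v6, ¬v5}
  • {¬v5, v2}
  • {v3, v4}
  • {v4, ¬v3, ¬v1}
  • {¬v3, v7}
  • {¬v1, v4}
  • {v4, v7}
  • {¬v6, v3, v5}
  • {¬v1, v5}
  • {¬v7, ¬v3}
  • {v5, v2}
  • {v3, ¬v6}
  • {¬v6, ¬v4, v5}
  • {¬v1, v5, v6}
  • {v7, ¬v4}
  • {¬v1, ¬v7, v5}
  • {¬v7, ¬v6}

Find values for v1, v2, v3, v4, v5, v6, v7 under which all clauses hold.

v1=0, v2=1, v3=0, v4=1, v5=0, v6=0, v7=1

Pure literal: v1 appears only negated; assign v1 = False.
Pure literal: v2 appears only positively; assign v2 = True.
Branch on v3: take v3 = False.
  then v4 is forced to True.
  then v6 is forced to False.
  then v5 is forced to False.
  then v7 is forced to True.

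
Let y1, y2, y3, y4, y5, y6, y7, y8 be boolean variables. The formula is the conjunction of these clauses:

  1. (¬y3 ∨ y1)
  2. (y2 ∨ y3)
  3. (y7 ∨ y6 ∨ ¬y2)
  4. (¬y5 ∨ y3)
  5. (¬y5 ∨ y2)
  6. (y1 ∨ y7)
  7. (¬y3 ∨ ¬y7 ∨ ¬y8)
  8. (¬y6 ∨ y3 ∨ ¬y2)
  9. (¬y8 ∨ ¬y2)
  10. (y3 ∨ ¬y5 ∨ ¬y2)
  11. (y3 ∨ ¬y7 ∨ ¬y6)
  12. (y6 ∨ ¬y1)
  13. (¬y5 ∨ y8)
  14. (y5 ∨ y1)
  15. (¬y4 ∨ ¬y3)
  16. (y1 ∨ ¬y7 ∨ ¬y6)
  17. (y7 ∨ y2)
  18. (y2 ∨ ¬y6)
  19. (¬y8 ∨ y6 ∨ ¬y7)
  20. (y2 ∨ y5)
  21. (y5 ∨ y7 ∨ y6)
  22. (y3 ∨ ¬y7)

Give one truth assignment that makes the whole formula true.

Pure literal: y4 appears only negated; assign y4 = False.
Set y1 = True and propagate.
  then y6 is forced to True.
  then y2 is forced to True.
  then y3 is forced to True.
  then y8 is forced to False.
  then y5 is forced to False.
y7 is now unconstrained; take y7 = False.

y1 = T, y2 = T, y3 = T, y4 = F, y5 = F, y6 = T, y7 = F, y8 = F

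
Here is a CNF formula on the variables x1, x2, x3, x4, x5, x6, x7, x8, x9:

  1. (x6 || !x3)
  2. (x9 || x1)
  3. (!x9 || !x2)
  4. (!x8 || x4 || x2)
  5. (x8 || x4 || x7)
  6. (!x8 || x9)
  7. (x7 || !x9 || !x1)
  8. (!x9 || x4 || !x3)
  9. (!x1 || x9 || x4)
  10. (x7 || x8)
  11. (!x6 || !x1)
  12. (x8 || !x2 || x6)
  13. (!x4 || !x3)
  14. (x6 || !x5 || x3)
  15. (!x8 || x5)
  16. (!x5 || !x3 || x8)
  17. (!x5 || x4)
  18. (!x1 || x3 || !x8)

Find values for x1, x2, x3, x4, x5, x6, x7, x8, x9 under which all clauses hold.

x1=F, x2=F, x3=F, x4=F, x5=F, x6=T, x7=T, x8=F, x9=T

Check each clause:
  1. (!x3 || x6) — !x3 is true.
  2. (x9 || x1) — x9 is true.
  3. (!x2 || !x9) — !x2 is true.
  4. (x4 || x2 || !x8) — !x8 is true.
  5. (x4 || x8 || x7) — x7 is true.
  6. (!x8 || x9) — !x8 is true.
  7. (!x9 || !x1 || x7) — !x1 is true.
  8. (!x3 || x4 || !x9) — !x3 is true.
  9. (!x1 || x9 || x4) — x9 is true.
  10. (x8 || x7) — x7 is true.
  11. (!x1 || !x6) — !x1 is true.
  12. (x8 || x6 || !x2) — !x2 is true.
  13. (!x3 || !x4) — !x4 is true.
  14. (!x5 || x3 || x6) — !x5 is true.
  15. (!x8 || x5) — !x8 is true.
  16. (x8 || !x3 || !x5) — !x5 is true.
  17. (x4 || !x5) — !x5 is true.
  18. (!x8 || x3 || !x1) — !x8 is true.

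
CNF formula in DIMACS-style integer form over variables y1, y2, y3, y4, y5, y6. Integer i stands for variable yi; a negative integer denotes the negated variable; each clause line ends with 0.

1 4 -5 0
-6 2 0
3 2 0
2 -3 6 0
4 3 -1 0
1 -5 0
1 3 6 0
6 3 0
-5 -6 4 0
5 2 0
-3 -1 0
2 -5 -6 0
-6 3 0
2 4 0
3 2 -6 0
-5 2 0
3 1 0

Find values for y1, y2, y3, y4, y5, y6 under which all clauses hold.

y1=F, y2=T, y3=T, y4=T, y5=F, y6=T

Check each clause:
  1. (y4 || y1 || !y5) — !y5 is true.
  2. (y2 || !y6) — y2 is true.
  3. (y2 || y3) — y2 is true.
  4. (y2 || y6 || !y3) — y2 is true.
  5. (y4 || !y1 || y3) — y3 is true.
  6. (y1 || !y5) — !y5 is true.
  7. (y1 || y6 || y3) — y3 is true.
  8. (y3 || y6) — y3 is true.
  9. (y4 || !y5 || !y6) — !y5 is true.
  10. (y5 || y2) — y2 is true.
  11. (!y3 || !y1) — !y1 is true.
  12. (y2 || !y5 || !y6) — y2 is true.
  13. (!y6 || y3) — y3 is true.
  14. (y2 || y4) — y2 is true.
  15. (y3 || !y6 || y2) — y2 is true.
  16. (!y5 || y2) — y2 is true.
  17. (y1 || y3) — y3 is true.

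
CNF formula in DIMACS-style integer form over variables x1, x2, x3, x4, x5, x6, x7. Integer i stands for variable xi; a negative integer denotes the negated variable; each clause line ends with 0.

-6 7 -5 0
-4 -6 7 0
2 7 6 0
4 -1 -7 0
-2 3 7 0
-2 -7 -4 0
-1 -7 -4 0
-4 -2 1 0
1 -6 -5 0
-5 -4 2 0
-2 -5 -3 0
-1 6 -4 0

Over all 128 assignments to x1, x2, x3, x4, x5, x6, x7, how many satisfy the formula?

23

Case analysis on x4 and x7:
  x4=T, x7=T: remaining (x1,x2,x3,x5,x6) ∈ {(F,F,F,F,F); (F,F,F,F,T); (F,F,T,F,F); (F,F,T,F,T)} — 4.
  x4=T, x7=F: a clause becomes empty — 0.
  x4=F, x7=T: 11 of the 32 assignments to (x1,x2,x3,x5,x6) work.
  x4=F, x7=F: x1 free; 4 ways for (x2,x3,x5,x6) × 2^1 = 8.
Total: 4 + 0 + 11 + 8 = 23.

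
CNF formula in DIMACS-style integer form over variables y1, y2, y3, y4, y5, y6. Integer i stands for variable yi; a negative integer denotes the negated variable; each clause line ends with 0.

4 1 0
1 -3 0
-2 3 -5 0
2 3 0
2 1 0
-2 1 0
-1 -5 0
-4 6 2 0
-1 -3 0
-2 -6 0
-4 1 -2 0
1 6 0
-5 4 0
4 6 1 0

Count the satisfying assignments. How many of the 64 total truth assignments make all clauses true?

The models are:
  y1=1 y2=1 y3=0 y4=0 y5=0 y6=0
  y1=1 y2=1 y3=0 y4=1 y5=0 y6=0
That's 2 in total.

2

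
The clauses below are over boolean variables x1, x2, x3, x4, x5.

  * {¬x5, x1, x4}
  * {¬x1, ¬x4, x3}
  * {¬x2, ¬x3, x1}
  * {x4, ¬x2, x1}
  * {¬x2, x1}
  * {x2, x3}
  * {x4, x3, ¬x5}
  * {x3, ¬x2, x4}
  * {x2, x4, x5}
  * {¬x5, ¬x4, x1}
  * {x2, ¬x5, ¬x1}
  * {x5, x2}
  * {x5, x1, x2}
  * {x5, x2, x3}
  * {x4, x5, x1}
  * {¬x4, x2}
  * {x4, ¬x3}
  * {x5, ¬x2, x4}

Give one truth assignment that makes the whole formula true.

x1=1, x2=1, x3=1, x4=1, x5=0

Branch on x1: take x1 = True.
The remaining clauses are satisfied by x2 = True, x3 = True, x4 = True, x5 = False.
Check each clause:
  1. {x1, x4, ¬x5} — x1 is true.
  2. {¬x4, x3, ¬x1} — x3 is true.
  3. {¬x2, x1, ¬x3} — x1 is true.
  4. {x4, ¬x2, x1} — x1 is true.
  5. {x1, ¬x2} — x1 is true.
  6. {x3, x2} — x2 is true.
  7. {¬x5, x3, x4} — x3 is true.
  8. {¬x2, x3, x4} — x3 is true.
  9. {x5, x2, x4} — x2 is true.
  10. {x1, ¬x5, ¬x4} — x1 is true.
  11. {¬x5, ¬x1, x2} — x2 is true.
  12. {x2, x5} — x2 is true.
  13. {x2, x5, x1} — x1 is true.
  14. {x2, x3, x5} — x2 is true.
  15. {x5, x1, x4} — x1 is true.
  16. {x2, ¬x4} — x2 is true.
  17. {¬x3, x4} — x4 is true.
  18. {x4, x5, ¬x2} — x4 is true.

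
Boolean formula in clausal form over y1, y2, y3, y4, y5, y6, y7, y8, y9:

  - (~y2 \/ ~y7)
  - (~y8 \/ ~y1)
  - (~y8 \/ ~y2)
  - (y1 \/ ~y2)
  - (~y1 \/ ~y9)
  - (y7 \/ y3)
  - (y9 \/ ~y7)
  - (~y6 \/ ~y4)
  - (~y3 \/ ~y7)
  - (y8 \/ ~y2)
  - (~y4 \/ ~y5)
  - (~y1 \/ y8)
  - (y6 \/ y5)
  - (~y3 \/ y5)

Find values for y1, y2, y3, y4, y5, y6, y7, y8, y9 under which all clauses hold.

y1 = 0, y2 = 0, y3 = 1, y4 = 0, y5 = 1, y6 = 1, y7 = 0, y8 = 0, y9 = 1

Check each clause:
  1. (~y7 \/ ~y2) — ~y7 is true.
  2. (~y8 \/ ~y1) — ~y8 is true.
  3. (~y2 \/ ~y8) — ~y8 is true.
  4. (y1 \/ ~y2) — ~y2 is true.
  5. (~y1 \/ ~y9) — ~y1 is true.
  6. (y3 \/ y7) — y3 is true.
  7. (~y7 \/ y9) — ~y7 is true.
  8. (~y4 \/ ~y6) — ~y4 is true.
  9. (~y7 \/ ~y3) — ~y7 is true.
  10. (y8 \/ ~y2) — ~y2 is true.
  11. (~y5 \/ ~y4) — ~y4 is true.
  12. (~y1 \/ y8) — ~y1 is true.
  13. (y5 \/ y6) — y5 is true.
  14. (~y3 \/ y5) — y5 is true.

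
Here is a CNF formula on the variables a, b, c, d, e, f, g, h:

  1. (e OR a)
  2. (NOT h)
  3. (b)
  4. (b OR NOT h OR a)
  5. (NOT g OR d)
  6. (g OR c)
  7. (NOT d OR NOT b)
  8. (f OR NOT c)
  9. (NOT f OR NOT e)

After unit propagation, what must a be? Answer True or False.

(NOT h) stands alone — h = False.
(b) stands alone — b = True.
In (NOT d OR NOT b), NOT b is now false; NOT d must hold, so d = False.
(NOT g OR d): since d = False, the clause reduces to (NOT g). g = False.
(g OR c): since g = False, the clause reduces to (c). c = True.
(NOT c OR f) with c = True leaves only f, so f = True.
From (NOT e OR NOT f) and f = True: e = False.
(e OR a) with e = False leaves only a, so a = True.

True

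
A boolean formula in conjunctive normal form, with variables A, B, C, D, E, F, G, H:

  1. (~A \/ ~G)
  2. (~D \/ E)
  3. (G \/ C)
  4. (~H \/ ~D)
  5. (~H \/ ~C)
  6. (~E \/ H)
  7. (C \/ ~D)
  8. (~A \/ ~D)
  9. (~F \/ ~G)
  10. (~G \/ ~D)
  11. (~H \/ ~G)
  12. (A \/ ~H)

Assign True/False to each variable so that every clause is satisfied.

A=0  B=0  C=1  D=0  E=0  F=1  G=0  H=0

Check each clause:
  1. (~G \/ ~A) — ~G is true.
  2. (E \/ ~D) — ~D is true.
  3. (C \/ G) — C is true.
  4. (~H \/ ~D) — ~H is true.
  5. (~C \/ ~H) — ~H is true.
  6. (H \/ ~E) — ~E is true.
  7. (~D \/ C) — C is true.
  8. (~A \/ ~D) — ~D is true.
  9. (~F \/ ~G) — ~G is true.
  10. (~D \/ ~G) — ~G is true.
  11. (~H \/ ~G) — ~H is true.
  12. (A \/ ~H) — ~H is true.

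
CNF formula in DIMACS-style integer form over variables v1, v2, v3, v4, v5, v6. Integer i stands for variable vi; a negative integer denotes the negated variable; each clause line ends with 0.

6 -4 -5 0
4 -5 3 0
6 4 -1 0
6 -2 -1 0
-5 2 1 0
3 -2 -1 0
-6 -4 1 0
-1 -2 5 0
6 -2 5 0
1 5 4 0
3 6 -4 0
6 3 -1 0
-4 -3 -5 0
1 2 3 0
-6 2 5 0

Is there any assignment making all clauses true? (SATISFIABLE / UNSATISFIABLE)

Set v1 = True and propagate.
Branch on v2: take v2 = False.
Try v3 = True.
The remaining clauses are satisfied by v4 = True, v5 = False, v6 = False.
So v1=True  v2=False  v3=True  v4=True  v5=False  v6=False is a satisfying assignment.

SATISFIABLE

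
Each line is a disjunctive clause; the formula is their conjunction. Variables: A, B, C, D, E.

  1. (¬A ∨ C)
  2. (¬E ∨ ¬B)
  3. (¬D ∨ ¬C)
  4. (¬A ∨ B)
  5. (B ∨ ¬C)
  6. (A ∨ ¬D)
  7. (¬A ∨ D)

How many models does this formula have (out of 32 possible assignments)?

4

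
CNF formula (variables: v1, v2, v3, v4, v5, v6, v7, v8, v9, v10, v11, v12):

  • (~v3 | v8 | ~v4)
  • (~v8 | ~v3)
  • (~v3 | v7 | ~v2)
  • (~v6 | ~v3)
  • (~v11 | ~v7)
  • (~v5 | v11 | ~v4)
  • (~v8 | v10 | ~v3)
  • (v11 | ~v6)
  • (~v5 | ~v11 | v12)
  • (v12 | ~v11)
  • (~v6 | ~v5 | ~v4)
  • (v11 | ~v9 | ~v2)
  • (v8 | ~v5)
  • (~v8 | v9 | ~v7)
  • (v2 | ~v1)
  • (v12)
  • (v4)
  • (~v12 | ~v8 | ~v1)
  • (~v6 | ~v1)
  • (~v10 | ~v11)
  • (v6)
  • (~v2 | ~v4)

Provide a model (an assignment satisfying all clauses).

Unit propagation: (v12) forces v12 = True.
Unit propagation: (v4) forces v4 = True.
Unit propagation: (v6) forces v6 = True.
Unit propagation: (~v3) forces v3 = False.
The clause (v11) is unit: v11 must be True.
(~v7) is a unit clause, so v7 = False.
The clause (~v5) is unit: v5 must be False.
(~v1) is a unit clause, so v1 = False.
Unit propagation: (~v10) forces v10 = False.
Unit propagation: (~v2) forces v2 = False.
v8, v9 are now unconstrained; take v8 = False, v9 = False.
Check each clause:
  1. (v8 | ~v3 | ~v4) — ~v3 is true.
  2. (~v8 | ~v3) — ~v8 is true.
  3. (~v2 | ~v3 | v7) — ~v3 is true.
  4. (~v3 | ~v6) — ~v3 is true.
  5. (~v7 | ~v11) — ~v7 is true.
  6. (v11 | ~v4 | ~v5) — v11 is true.
  7. (~v8 | v10 | ~v3) — ~v8 is true.
  8. (v11 | ~v6) — v11 is true.
  9. (~v5 | v12 | ~v11) — ~v5 is true.
  10. (~v11 | v12) — v12 is true.
  11. (~v6 | ~v4 | ~v5) — ~v5 is true.
  12. (~v9 | ~v2 | v11) — v11 is true.
  13. (v8 | ~v5) — ~v5 is true.
  14. (v9 | ~v8 | ~v7) — ~v8 is true.
  15. (v2 | ~v1) — ~v1 is true.
  16. (v12) — v12 is true.
  17. (v4) — v4 is true.
  18. (~v8 | ~v1 | ~v12) — ~v8 is true.
  19. (~v6 | ~v1) — ~v1 is true.
  20. (~v10 | ~v11) — ~v10 is true.
  21. (v6) — v6 is true.
  22. (~v2 | ~v4) — ~v2 is true.

v1=F  v2=F  v3=F  v4=T  v5=F  v6=T  v7=F  v8=F  v9=F  v10=F  v11=T  v12=T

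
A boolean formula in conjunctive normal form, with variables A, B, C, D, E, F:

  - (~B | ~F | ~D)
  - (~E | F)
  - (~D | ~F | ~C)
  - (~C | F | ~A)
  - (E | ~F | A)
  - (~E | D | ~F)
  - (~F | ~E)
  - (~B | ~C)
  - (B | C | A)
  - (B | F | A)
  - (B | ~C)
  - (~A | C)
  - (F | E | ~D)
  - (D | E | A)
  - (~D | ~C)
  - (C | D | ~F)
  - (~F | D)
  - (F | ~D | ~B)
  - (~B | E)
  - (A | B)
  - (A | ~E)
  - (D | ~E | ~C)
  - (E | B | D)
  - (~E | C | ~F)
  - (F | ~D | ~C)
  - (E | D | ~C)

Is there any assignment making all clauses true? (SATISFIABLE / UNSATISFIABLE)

F = True:
  propagation gives E=False, A=True, C=True, D=False; an empty clause results — contradiction.
F = False:
  propagation gives E=False, D=False, A=True, C=False; an empty clause results — contradiction.
Every branch closes, so no satisfying assignment exists.

UNSATISFIABLE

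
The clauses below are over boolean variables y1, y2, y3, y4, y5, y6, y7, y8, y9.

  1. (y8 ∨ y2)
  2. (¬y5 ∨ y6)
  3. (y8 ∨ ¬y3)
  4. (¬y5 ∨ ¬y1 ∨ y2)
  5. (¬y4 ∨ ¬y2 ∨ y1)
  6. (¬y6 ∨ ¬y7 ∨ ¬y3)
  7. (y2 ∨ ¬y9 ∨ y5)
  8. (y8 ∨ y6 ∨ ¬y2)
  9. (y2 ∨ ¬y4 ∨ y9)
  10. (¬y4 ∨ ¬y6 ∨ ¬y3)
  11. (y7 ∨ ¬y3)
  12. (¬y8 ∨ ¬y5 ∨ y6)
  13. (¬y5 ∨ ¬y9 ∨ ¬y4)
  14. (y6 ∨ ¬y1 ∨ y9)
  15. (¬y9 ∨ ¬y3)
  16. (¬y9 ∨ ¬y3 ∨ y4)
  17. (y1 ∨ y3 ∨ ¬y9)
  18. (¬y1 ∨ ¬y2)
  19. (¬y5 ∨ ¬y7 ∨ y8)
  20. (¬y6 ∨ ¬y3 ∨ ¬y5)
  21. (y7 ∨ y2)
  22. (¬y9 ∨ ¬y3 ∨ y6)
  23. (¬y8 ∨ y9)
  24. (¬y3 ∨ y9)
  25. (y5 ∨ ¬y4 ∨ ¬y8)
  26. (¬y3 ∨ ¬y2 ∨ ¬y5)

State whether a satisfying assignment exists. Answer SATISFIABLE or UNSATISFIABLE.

Set y1 = False and propagate.
Set y2 = True and propagate.
  then y4 is forced to False.
The remaining clauses are satisfied by y3 = False, y5 = False, y6 = True, y7 = True, y8 = False, y9 = False.
So y1=False  y2=True  y3=False  y4=False  y5=False  y6=True  y7=True  y8=False  y9=False is a satisfying assignment.

SATISFIABLE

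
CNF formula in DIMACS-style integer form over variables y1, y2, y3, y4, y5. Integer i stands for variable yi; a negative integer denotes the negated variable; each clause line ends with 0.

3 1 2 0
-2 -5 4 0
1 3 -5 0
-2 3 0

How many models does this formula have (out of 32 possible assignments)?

Split on y2, then y3.
  y2=1, y3=1: y1 free; 3 ways for (y4,y5) × 2^1 = 6.
  y2=1, y3=0: a clause becomes empty — 0.
  y2=0, y3=1: y1, y4, y5 free → 2^3 = 8.
  y2=0, y3=0: remaining (y1,y4,y5) ∈ {(1,0,0); (1,0,1); (1,1,0); (1,1,1)} — 4.
Total: 6 + 0 + 8 + 4 = 18.

18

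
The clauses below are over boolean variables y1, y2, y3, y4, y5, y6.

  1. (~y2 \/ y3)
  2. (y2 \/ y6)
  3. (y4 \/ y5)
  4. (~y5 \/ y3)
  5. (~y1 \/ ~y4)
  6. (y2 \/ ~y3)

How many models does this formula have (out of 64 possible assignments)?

9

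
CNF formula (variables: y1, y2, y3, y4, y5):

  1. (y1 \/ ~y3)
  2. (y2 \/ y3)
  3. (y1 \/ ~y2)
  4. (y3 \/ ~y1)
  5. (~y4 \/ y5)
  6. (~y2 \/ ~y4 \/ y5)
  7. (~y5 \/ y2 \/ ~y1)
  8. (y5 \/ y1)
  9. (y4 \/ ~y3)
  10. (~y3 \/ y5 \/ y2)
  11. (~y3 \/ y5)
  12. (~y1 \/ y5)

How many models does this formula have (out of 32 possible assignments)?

1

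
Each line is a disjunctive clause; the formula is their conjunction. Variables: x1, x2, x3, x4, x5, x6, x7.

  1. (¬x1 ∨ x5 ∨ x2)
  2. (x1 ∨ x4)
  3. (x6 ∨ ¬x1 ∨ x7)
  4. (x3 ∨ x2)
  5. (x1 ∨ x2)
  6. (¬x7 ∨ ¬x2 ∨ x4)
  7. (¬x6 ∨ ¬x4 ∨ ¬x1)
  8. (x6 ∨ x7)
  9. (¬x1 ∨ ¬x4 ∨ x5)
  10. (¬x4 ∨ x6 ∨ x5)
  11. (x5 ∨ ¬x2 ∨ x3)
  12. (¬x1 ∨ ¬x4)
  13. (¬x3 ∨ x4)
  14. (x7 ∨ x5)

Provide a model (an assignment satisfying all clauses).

x1=0  x2=1  x3=1  x4=1  x5=0  x6=1  x7=1

Set x1 = False and propagate.
  then x4 is forced to True.
  then x2 is forced to True.
Set x3 = True and propagate.
The remaining clauses are satisfied by x5 = False, x6 = True, x7 = True.
Check each clause:
  1. (x5 ∨ ¬x1 ∨ x2) — x2 is true.
  2. (x4 ∨ x1) — x4 is true.
  3. (x7 ∨ ¬x1 ∨ x6) — x6 is true.
  4. (x2 ∨ x3) — x2 is true.
  5. (x2 ∨ x1) — x2 is true.
  6. (¬x7 ∨ ¬x2 ∨ x4) — x4 is true.
  7. (¬x1 ∨ ¬x6 ∨ ¬x4) — ¬x1 is true.
  8. (x6 ∨ x7) — x6 is true.
  9. (x5 ∨ ¬x4 ∨ ¬x1) — ¬x1 is true.
  10. (x5 ∨ x6 ∨ ¬x4) — x6 is true.
  11. (¬x2 ∨ x5 ∨ x3) — x3 is true.
  12. (¬x4 ∨ ¬x1) — ¬x1 is true.
  13. (x4 ∨ ¬x3) — x4 is true.
  14. (x5 ∨ x7) — x7 is true.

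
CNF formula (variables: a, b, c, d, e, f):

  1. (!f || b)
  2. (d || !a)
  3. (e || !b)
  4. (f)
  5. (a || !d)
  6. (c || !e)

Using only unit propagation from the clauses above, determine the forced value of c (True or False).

Unit clause (f) sets f = True.
In (b || !f), !f is now false; b must hold, so b = True.
(!b || e): since b = True, the clause reduces to (e). e = True.
From (c || !e) and e = True: c = True.

True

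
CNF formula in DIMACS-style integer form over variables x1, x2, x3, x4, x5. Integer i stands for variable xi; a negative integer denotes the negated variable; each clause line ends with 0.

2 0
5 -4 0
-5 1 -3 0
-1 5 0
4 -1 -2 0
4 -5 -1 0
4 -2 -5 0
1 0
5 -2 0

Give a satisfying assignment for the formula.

x1=True, x2=True, x3=True, x4=True, x5=True

Unit propagation: (x2) forces x2 = True.
Unit propagation: (x1) forces x1 = True.
Unit propagation: (x5) forces x5 = True.
(x4) is a unit clause, so x4 = True.
x3 is now unconstrained; take x3 = True.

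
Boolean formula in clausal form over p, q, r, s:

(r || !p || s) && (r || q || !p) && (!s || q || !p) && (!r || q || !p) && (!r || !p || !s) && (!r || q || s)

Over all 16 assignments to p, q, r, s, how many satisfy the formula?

9

Case analysis on p and r:
  p=T, r=T: remaining (q,s) ∈ {(T,F)} — 1.
  p=T, r=F: remaining (q,s) ∈ {(T,T)} — 1.
  p=F, r=T: remaining (q,s) ∈ {(F,T); (T,F); (T,T)} — 3.
  p=F, r=F: remaining (q,s) ∈ {(F,F); (F,T); (T,F); (T,T)} — 4.
Total: 1 + 1 + 3 + 4 = 9.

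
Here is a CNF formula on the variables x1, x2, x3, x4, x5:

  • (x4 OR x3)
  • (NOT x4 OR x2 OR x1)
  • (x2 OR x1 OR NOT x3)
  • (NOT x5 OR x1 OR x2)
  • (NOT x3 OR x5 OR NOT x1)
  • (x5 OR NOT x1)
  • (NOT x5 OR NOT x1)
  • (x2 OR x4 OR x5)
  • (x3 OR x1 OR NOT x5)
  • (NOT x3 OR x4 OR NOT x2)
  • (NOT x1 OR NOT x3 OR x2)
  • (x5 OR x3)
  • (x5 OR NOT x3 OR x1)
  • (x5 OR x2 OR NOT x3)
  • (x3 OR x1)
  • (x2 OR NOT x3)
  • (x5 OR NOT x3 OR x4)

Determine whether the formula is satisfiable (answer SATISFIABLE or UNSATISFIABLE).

Set x1 = False and propagate.
  then x3 is forced to True.
  then x2 is forced to True.
  then x4 is forced to True.
  then x5 is forced to True.
So x1=0, x2=1, x3=1, x4=1, x5=1 is a satisfying assignment.

SATISFIABLE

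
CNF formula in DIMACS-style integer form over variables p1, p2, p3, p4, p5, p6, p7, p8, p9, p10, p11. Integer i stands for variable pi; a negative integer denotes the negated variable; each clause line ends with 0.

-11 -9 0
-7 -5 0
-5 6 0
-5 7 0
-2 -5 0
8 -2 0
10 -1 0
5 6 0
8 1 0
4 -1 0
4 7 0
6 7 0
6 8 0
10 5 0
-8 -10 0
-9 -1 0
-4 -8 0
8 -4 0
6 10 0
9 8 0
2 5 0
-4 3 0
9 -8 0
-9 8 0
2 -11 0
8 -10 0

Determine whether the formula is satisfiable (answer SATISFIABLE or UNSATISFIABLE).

p8 = True:
  propagation gives p10=False, p1=False, p5=True, p7=False; an empty clause results — contradiction.
p8 = False:
  propagation gives p2=False, p1=True, p10=True; an empty clause results — contradiction.
Every branch closes, so no satisfying assignment exists.

UNSATISFIABLE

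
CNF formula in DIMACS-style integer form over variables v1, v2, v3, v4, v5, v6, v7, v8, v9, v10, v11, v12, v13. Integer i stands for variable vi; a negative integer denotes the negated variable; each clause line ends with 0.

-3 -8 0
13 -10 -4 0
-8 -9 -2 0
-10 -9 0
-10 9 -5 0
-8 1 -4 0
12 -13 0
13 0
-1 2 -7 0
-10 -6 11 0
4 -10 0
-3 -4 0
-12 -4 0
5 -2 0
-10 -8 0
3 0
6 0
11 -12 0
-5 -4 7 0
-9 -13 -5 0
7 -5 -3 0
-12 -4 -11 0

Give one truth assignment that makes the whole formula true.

(v13) is a unit clause, so v13 = True.
Unit propagation: (v12) forces v12 = True.
The clause (¬v4) is unit: v4 must be False.
The clause (¬v10) is unit: v10 must be False.
(v3) is a unit clause, so v3 = True.
The clause (¬v8) is unit: v8 must be False.
(v6) is a unit clause, so v6 = True.
Unit propagation: (v11) forces v11 = True.
Pure literal: v9 appears only negated; assign v9 = False.
Try v1 = True.
Branch on v2: take v2 = True.
  then v5 is forced to True.
  then v7 is forced to True.
Every clause has at least one true literal under this assignment.

v1=T, v2=T, v3=T, v4=F, v5=T, v6=T, v7=T, v8=F, v9=F, v10=F, v11=T, v12=T, v13=T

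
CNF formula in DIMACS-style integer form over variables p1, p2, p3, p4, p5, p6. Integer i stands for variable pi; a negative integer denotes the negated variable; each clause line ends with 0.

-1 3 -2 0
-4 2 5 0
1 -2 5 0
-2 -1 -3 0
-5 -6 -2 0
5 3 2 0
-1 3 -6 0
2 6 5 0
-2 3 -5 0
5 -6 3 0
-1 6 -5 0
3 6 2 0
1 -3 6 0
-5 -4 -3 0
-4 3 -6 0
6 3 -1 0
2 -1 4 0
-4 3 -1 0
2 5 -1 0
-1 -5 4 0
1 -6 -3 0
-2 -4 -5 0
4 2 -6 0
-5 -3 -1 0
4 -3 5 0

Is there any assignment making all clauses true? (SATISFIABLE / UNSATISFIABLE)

UNSATISFIABLE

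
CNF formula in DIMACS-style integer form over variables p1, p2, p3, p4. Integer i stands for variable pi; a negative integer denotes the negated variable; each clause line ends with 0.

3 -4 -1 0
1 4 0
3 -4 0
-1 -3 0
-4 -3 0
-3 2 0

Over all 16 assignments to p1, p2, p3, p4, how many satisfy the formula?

2

Satisfying assignments:
  p1=1 p2=0 p3=0 p4=0
  p1=1 p2=1 p3=0 p4=0
Count: 2.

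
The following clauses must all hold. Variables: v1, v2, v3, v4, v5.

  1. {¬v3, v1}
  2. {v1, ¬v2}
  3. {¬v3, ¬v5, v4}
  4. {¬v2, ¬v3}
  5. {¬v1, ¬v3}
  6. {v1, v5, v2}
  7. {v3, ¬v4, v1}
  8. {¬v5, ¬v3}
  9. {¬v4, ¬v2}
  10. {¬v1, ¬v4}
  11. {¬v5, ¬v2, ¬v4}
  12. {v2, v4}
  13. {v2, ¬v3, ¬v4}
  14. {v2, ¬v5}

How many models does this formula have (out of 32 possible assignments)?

The models are:
  v1=1 v2=1 v3=0 v4=0 v5=0
  v1=1 v2=1 v3=0 v4=0 v5=1
That's 2 in total.

2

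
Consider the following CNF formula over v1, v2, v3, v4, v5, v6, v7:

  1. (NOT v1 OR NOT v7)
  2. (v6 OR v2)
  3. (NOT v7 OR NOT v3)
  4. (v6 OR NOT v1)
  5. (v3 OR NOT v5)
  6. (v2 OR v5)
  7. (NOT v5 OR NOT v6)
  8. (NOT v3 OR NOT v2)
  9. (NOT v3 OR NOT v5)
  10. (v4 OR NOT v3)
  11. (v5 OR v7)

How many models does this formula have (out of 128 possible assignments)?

The models are:
  v1=F v2=T v3=F v4=F v5=F v6=F v7=T
  v1=F v2=T v3=F v4=F v5=F v6=T v7=T
  v1=F v2=T v3=F v4=T v5=F v6=F v7=T
  v1=F v2=T v3=F v4=T v5=F v6=T v7=T
That's 4 in total.

4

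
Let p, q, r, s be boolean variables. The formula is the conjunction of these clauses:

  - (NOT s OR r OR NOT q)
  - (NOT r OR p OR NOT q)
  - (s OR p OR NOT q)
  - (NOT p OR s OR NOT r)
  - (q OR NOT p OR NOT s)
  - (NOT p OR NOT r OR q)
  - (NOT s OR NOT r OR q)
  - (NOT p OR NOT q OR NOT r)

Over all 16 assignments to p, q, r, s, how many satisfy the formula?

The models are:
  p=0 q=0 r=0 s=0
  p=0 q=0 r=0 s=1
  p=0 q=0 r=1 s=0
  p=1 q=0 r=0 s=0
  p=1 q=1 r=0 s=0
Count: 5.

5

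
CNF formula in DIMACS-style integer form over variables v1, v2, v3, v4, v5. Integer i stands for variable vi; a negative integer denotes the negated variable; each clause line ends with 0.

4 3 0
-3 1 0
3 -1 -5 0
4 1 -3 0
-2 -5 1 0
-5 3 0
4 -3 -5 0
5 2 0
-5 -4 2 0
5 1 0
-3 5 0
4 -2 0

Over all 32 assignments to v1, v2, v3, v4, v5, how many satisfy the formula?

2

The models are:
  v1=1 v2=1 v3=0 v4=1 v5=0
  v1=1 v2=1 v3=1 v4=1 v5=1
That's 2 in total.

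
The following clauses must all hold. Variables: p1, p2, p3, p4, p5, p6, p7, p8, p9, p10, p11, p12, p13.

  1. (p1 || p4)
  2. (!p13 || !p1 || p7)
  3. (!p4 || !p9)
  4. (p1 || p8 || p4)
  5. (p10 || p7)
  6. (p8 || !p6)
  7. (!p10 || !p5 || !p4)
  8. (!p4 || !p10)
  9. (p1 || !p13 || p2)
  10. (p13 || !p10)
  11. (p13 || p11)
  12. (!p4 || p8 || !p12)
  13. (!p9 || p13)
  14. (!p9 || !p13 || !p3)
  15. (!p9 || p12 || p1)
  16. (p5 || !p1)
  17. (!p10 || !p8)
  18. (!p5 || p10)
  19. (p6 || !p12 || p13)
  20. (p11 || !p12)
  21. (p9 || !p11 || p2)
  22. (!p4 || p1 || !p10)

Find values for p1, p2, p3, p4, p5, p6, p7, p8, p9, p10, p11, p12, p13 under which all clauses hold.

p1 = True, p2 = True, p3 = False, p4 = False, p5 = True, p6 = False, p7 = True, p8 = False, p9 = True, p10 = True, p11 = True, p12 = False, p13 = True

Pure literal: p2 appears only positively; assign p2 = True.
p3 occurs only negated in the remaining clauses — set p3 = False.
Branch on p1: take p1 = True.
  then p5 is forced to True.
  then p10 is forced to True.
  then p4 is forced to False.
  then p13 is forced to True.
  then p7 is forced to True.
  then p8 is forced to False.
  then p6 is forced to False.
Try p11 = True.
p9, p12 are now unconstrained; take p9 = True, p12 = False.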